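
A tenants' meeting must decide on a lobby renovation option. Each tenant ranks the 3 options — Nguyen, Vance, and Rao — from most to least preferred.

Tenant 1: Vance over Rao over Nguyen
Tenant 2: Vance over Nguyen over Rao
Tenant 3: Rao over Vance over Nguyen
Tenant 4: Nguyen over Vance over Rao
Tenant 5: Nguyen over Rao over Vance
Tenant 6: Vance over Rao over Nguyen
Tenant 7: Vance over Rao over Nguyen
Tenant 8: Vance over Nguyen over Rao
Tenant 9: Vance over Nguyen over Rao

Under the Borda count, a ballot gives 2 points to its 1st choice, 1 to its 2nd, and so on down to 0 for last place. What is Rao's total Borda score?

Borda scores:
  Nguyen: 0 + 1 + 0 + 2 + 2 + 0 + 0 + 1 + 1 = 7
  Vance: 2 + 2 + 1 + 1 + 0 + 2 + 2 + 2 + 2 = 14
  Rao: 1 + 0 + 2 + 0 + 1 + 1 + 1 + 0 + 0 = 6

6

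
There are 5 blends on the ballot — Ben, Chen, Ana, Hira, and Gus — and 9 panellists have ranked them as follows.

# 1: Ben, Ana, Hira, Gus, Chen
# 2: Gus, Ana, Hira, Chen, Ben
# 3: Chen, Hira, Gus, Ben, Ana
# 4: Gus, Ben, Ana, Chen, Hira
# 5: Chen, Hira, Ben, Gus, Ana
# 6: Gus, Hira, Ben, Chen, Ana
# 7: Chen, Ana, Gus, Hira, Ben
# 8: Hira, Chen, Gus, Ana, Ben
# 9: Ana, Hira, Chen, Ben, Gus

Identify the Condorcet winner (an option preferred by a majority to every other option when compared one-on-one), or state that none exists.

Head-to-head results (9 voters total):
Ben vs Chen: Chen wins 6–3.
Ben vs Ana: Ben wins 5–4.
Ben vs Hira: Hira wins 7–2.
Ben vs Gus: Gus wins 6–3.
Chen vs Ana: Chen wins 5–4.
Chen vs Hira: Hira wins 5–4.
Chen vs Gus: Chen wins 5–4.
Ana vs Hira: Ana wins 5–4.
Ana vs Gus: Gus wins 6–3.
Hira vs Gus: Hira wins 5–4.
No candidate beats all others: Ben beats Ana beats Hira beats Ben, a majority cycle.

None — there is no Condorcet winner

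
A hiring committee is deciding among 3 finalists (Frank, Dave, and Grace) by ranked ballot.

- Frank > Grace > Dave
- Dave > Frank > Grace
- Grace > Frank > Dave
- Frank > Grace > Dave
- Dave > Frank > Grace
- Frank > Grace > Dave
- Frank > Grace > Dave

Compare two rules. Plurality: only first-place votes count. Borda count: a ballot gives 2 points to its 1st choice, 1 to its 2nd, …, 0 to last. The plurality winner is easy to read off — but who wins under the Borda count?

Plurality first-place counts: Frank 4, Dave 2, Grace 1 → Frank.
Borda totals: Frank 11, Dave 4, Grace 6 → Frank.

Frank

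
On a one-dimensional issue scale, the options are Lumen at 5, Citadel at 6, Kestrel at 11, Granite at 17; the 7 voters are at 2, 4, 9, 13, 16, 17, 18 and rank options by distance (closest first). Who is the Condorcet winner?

Kestrel

With single-peaked preferences on a line, the Condorcet winner is the candidate closest to the median voter.
The median voter (position 13) is closest to Kestrel at 11.
Check: Kestrel vs Lumen — voters closer to Kestrel: 5 of 7.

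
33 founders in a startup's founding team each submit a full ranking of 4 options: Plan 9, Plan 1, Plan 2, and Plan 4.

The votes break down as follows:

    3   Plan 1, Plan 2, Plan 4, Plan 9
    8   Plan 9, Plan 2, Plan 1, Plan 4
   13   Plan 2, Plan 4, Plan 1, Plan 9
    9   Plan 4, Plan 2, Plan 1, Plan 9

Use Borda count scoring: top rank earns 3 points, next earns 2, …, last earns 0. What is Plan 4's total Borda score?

Borda scores:
  Plan 9: 3·0 + 8·3 + 13·0 + 9·0 = 24
  Plan 1: 3·3 + 8·1 + 13·1 + 9·1 = 39
  Plan 2: 3·2 + 8·2 + 13·3 + 9·2 = 79
  Plan 4: 3·1 + 8·0 + 13·2 + 9·3 = 56

56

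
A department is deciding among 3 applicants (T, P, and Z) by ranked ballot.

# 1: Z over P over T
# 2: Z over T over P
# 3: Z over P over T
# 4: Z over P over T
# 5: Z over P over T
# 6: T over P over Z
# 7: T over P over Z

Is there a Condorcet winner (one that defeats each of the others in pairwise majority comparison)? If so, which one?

Head-to-head results (7 voters total):
T vs P: P wins 4–3.
T vs Z: Z wins 5–2.
P vs Z: Z wins 5–2.
Z beats each rival — T (5–2), P (5–2) — so Z is the Condorcet winner.

Z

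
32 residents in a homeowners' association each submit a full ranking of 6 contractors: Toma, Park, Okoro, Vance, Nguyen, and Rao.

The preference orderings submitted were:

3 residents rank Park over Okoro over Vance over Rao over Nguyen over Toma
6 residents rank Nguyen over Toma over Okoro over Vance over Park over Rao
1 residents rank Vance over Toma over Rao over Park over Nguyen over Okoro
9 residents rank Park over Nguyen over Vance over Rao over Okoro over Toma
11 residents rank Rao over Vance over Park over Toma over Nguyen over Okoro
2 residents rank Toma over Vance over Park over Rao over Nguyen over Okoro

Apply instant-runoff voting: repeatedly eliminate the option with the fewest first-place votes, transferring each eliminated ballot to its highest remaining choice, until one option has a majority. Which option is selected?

Park

Round 1: Park 12, Rao 11, Nguyen 6, Toma 2, Vance 1, Okoro 0. Okoro has the fewest and is eliminated.
Round 2: Park 12, Rao 11, Nguyen 6, Toma 2, Vance 1. Vance has the fewest and is eliminated.
Round 3: Park 12, Rao 11, Nguyen 6, Toma 3. Toma has the fewest and is eliminated.
Round 4: Park 14, Rao 12, Nguyen 6. Nguyen has the fewest and is eliminated.
Round 5: Park 20, Rao 12. Park has a majority.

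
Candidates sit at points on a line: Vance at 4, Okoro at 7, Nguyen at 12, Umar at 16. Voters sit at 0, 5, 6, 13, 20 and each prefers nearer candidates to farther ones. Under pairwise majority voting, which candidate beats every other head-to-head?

With single-peaked preferences on a line, the Condorcet winner is the candidate closest to the median voter.
The median voter (position 6) is closest to Okoro at 7.
Check: Okoro vs Nguyen — voters closer to Okoro: 3 of 5.

Okoro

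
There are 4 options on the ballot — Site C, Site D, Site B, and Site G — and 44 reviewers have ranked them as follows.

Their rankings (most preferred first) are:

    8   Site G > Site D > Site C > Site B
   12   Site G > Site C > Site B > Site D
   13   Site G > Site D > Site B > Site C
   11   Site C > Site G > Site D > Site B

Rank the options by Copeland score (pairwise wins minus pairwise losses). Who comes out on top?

Pairwise results:
  Site C vs Site D: Site C wins 23–21.
  Site C vs Site B: Site C wins 31–13.
  Site C vs Site G: Site G wins 33–11.
  Site D vs Site B: Site D wins 32–12.
  Site D vs Site G: Site G wins 44–0.
  Site B vs Site G: Site G wins 44–0.
Copeland scores (wins − losses):
  Site C: 2 − 1 = 1
  Site D: 1 − 2 = -1
  Site B: 0 − 3 = -3
  Site G: 3 − 0 = 3
Site G has the best Copeland score.

Site G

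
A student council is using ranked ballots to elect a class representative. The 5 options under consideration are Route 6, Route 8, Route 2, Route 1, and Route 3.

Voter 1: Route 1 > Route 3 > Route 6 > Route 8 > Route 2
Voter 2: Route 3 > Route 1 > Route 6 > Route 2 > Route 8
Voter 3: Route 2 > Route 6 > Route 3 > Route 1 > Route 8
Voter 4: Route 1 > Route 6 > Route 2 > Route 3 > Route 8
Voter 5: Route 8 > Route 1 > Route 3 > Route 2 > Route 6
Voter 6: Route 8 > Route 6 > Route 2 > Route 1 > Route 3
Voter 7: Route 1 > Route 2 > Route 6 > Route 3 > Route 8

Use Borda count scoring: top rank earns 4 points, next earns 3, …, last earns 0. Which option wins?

Route 1

Borda scores:
  Route 6: 2 + 2 + 3 + 3 + 0 + 3 + 2 = 15
  Route 8: 1 + 0 + 0 + 0 + 4 + 4 + 0 = 9
  Route 2: 0 + 1 + 4 + 2 + 1 + 2 + 3 = 13
  Route 1: 4 + 3 + 1 + 4 + 3 + 1 + 4 = 20
  Route 3: 3 + 4 + 2 + 1 + 2 + 0 + 1 = 13
Route 1 has the highest total.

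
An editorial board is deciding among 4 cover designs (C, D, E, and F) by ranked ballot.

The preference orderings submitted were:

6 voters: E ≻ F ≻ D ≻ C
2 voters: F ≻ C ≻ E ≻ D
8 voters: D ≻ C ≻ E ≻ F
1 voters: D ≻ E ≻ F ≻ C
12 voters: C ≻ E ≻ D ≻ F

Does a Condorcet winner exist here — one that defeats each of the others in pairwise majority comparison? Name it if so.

Head-to-head results (29 voters total):
C vs D: D wins 15–14.
C vs E: C wins 22–7.
C vs F: C wins 20–9.
D vs E: E wins 20–9.
D vs F: D wins 21–8.
E vs F: E wins 27–2.
No candidate beats all others: C beats E beats D beats C, a majority cycle.

None — there is no Condorcet winner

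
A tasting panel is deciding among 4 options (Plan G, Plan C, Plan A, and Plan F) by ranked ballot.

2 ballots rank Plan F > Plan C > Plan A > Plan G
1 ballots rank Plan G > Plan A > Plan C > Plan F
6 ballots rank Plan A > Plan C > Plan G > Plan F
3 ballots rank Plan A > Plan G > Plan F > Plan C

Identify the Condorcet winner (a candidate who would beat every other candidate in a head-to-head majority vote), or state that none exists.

Head-to-head results (12 voters total):
Plan G vs Plan C: Plan C wins 8–4.
Plan G vs Plan A: Plan A wins 11–1.
Plan G vs Plan F: Plan G wins 10–2.
Plan C vs Plan A: Plan A wins 10–2.
Plan C vs Plan F: Plan C wins 7–5.
Plan A vs Plan F: Plan A wins 10–2.
Plan A beats each rival — Plan G (11–1), Plan C (10–2), Plan F (10–2) — so Plan A is the Condorcet winner.

Plan A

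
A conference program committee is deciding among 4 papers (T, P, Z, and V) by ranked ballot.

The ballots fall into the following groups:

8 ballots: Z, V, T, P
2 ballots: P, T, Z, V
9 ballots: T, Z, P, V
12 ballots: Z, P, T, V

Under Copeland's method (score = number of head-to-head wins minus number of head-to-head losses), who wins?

Z

Pairwise results:
  T vs P: T wins 17–14.
  T vs Z: Z wins 20–11.
  T vs V: T wins 23–8.
  P vs Z: Z wins 29–2.
  P vs V: P wins 23–8.
  Z vs V: Z wins 31–0.
Copeland scores (wins − losses):
  T: 2 − 1 = 1
  P: 1 − 2 = -1
  Z: 3 − 0 = 3
  V: 0 − 3 = -3
Z has the best Copeland score.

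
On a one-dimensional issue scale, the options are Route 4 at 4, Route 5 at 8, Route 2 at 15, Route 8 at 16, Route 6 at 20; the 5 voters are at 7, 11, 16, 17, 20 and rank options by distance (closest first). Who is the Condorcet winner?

Route 8

With single-peaked preferences on a line, the Condorcet winner is the candidate closest to the median voter.
The median voter (position 16) is closest to Route 8 at 16.
Check: Route 8 vs Route 2 — voters closer to Route 8: 3 of 5.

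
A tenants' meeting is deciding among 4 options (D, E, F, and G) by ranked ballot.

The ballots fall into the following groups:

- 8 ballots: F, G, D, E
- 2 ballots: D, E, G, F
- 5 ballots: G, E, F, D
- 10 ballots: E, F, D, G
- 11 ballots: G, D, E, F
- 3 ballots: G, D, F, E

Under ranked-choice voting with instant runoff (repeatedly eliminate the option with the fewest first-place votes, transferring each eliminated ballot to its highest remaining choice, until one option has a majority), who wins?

G

Round 1: G 19, E 10, F 8, D 2. D has the fewest and is eliminated.
Round 2: G 19, E 12, F 8. F has the fewest and is eliminated.
Round 3: G 27, E 12. G has a majority.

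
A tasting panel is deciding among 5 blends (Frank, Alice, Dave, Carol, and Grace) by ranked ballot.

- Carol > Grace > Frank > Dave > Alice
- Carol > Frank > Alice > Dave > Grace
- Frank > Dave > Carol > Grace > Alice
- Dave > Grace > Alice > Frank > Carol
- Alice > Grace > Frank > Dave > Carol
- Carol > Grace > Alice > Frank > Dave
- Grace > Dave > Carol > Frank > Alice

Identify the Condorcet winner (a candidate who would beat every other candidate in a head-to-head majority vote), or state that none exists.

Head-to-head results (7 voters total):
Frank vs Alice: Frank wins 4–3.
Frank vs Dave: Frank wins 5–2.
Frank vs Carol: Carol wins 4–3.
Frank vs Grace: Grace wins 5–2.
Alice vs Dave: Dave wins 4–3.
Alice vs Carol: Carol wins 5–2.
Alice vs Grace: Grace wins 5–2.
Dave vs Carol: Dave wins 4–3.
Dave vs Grace: Grace wins 4–3.
Carol vs Grace: Carol wins 4–3.
No candidate beats all others: Frank beats Dave beats Carol beats Frank, a majority cycle.

There is no Condorcet winner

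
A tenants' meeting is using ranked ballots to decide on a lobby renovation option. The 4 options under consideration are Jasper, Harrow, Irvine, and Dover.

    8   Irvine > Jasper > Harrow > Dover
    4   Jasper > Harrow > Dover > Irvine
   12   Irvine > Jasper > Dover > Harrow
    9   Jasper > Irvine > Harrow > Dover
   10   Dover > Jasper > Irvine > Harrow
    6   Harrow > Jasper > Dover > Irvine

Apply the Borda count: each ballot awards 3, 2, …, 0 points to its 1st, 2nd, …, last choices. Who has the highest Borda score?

Jasper

Borda scores:
  Jasper: 8·2 + 4·3 + 12·2 + 9·3 + 10·2 + 6·2 = 111
  Harrow: 8·1 + 4·2 + 12·0 + 9·1 + 10·0 + 6·3 = 43
  Irvine: 8·3 + 4·0 + 12·3 + 9·2 + 10·1 + 6·0 = 88
  Dover: 8·0 + 4·1 + 12·1 + 9·0 + 10·3 + 6·1 = 52
Jasper has the highest total.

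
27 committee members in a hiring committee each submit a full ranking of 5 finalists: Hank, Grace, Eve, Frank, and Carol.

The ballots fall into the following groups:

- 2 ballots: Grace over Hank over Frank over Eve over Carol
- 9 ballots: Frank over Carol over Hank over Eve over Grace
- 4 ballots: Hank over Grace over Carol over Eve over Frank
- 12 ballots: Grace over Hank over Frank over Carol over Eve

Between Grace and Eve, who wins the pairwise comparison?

Grace

Ballots ranking Grace above Eve: 2+4+12 = 18.
Ballots ranking Eve above Grace: 9.
Grace wins the head-to-head, 18–9.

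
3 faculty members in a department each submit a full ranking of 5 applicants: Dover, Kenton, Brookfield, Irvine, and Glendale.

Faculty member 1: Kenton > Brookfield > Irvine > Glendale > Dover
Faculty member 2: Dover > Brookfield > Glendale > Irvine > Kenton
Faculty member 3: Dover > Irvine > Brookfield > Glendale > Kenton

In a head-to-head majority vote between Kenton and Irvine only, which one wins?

Irvine

Ballots ranking Kenton above Irvine: 1.
Ballots ranking Irvine above Kenton: 2.
Irvine wins the head-to-head, 2–1.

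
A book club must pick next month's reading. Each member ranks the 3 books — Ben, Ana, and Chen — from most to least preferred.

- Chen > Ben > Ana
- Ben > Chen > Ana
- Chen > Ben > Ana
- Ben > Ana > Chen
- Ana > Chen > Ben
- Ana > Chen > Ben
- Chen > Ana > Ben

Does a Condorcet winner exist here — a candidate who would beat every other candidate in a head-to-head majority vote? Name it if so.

Head-to-head results (7 voters total):
Ben vs Ana: Ben wins 4–3.
Ben vs Chen: Chen wins 5–2.
Ana vs Chen: Chen wins 4–3.
Chen beats each rival — Ben (5–2), Ana (4–3) — so Chen is the Condorcet winner.

Chen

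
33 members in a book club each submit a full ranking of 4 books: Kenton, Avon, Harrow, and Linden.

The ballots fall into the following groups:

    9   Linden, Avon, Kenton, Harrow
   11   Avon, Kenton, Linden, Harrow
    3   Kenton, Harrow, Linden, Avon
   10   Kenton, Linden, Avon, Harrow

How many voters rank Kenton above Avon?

13

Ballots ranking Kenton above Avon: 3+10 = 13.
Ballots ranking Avon above Kenton: 9+11 = 20.
So 13 of 33 voters prefer Kenton to Avon.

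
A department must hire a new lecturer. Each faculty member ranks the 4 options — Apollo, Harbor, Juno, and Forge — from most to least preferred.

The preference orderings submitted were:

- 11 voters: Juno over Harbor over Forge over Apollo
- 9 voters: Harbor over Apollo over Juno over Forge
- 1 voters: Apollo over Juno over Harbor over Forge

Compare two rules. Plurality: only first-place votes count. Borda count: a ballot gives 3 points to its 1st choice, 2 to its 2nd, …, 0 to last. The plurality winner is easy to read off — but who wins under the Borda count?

Plurality first-place counts: Apollo 1, Harbor 9, Juno 11, Forge 0 → Juno.
Borda totals: Apollo 21, Harbor 50, Juno 44, Forge 11 → Harbor.

Harbor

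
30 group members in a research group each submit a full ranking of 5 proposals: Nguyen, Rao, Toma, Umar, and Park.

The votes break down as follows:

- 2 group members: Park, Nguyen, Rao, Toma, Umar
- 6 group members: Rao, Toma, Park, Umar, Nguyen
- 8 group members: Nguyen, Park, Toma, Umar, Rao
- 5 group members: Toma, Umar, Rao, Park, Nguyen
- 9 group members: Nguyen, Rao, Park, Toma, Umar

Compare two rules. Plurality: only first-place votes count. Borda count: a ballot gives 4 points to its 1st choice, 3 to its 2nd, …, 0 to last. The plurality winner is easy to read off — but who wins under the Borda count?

Nguyen

Plurality first-place counts: Nguyen 17, Rao 6, Toma 5, Umar 0, Park 2 → Nguyen.
Borda totals: Nguyen 74, Rao 65, Toma 65, Umar 29, Park 67 → Nguyen.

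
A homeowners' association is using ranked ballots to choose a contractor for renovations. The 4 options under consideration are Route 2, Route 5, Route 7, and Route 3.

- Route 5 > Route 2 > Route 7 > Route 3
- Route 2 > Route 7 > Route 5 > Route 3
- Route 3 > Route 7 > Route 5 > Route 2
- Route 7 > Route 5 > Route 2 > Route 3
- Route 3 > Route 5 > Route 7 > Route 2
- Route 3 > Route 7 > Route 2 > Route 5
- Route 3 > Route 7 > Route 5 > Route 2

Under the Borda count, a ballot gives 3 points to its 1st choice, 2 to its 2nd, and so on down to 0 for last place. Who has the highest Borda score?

Borda scores:
  Route 2: 2 + 3 + 0 + 1 + 0 + 1 + 0 = 7
  Route 5: 3 + 1 + 1 + 2 + 2 + 0 + 1 = 10
  Route 7: 1 + 2 + 2 + 3 + 1 + 2 + 2 = 13
  Route 3: 0 + 0 + 3 + 0 + 3 + 3 + 3 = 12
Route 7 has the highest total.

Route 7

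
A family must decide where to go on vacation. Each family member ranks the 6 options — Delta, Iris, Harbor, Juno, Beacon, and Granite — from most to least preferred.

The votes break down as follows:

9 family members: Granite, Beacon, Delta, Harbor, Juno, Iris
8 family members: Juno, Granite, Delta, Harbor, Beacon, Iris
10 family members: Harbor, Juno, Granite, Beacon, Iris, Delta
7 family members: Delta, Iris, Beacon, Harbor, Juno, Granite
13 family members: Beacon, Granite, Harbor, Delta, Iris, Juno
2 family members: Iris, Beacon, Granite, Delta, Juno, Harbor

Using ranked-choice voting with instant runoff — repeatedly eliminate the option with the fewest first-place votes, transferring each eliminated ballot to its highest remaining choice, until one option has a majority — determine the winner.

Round 1: Beacon 13, Harbor 10, Granite 9, Juno 8, Delta 7, Iris 2. Iris has the fewest and is eliminated.
Round 2: Beacon 15, Harbor 10, Granite 9, Juno 8, Delta 7. Delta has the fewest and is eliminated.
Round 3: Beacon 22, Harbor 10, Granite 9, Juno 8. Juno has the fewest and is eliminated.
Round 4: Beacon 22, Granite 17, Harbor 10. Harbor has the fewest and is eliminated.
Round 5: Granite 27, Beacon 22. Granite has a majority.

Granite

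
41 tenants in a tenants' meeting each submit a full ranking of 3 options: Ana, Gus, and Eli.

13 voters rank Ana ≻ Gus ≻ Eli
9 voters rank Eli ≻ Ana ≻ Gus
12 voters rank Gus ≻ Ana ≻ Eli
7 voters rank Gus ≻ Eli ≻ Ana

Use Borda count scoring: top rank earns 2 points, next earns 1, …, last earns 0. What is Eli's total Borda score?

25

Borda scores:
  Ana: 13·2 + 9·1 + 12·1 + 7·0 = 47
  Gus: 13·1 + 9·0 + 12·2 + 7·2 = 51
  Eli: 13·0 + 9·2 + 12·0 + 7·1 = 25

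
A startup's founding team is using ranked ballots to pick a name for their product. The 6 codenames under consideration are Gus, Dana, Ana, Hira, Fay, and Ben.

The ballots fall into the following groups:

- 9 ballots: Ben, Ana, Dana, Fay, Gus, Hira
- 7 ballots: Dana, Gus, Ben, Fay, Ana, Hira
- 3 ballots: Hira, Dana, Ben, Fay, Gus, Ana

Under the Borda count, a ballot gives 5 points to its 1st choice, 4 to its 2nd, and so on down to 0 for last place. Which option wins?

Borda scores:
  Gus: 9·1 + 7·4 + 3·1 = 40
  Dana: 9·3 + 7·5 + 3·4 = 74
  Ana: 9·4 + 7·1 + 3·0 = 43
  Hira: 9·0 + 7·0 + 3·5 = 15
  Fay: 9·2 + 7·2 + 3·2 = 38
  Ben: 9·5 + 7·3 + 3·3 = 75
Ben has the highest total.

Ben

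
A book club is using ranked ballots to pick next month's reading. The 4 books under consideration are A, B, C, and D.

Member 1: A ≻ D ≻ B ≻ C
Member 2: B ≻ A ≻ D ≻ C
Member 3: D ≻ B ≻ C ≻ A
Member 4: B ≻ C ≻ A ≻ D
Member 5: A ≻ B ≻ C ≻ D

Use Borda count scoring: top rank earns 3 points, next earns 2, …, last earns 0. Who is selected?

Borda scores:
  A: 3 + 2 + 0 + 1 + 3 = 9
  B: 1 + 3 + 2 + 3 + 2 = 11
  C: 0 + 0 + 1 + 2 + 1 = 4
  D: 2 + 1 + 3 + 0 + 0 = 6
B has the highest total.

B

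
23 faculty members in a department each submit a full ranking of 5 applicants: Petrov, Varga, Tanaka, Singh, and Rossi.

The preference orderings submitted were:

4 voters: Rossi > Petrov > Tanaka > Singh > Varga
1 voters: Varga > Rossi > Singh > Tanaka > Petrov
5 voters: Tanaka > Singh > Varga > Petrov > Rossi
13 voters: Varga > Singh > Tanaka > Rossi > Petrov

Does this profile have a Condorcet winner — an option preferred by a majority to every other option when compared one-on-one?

Yes

Head-to-head results (23 voters total):
Petrov vs Varga: Varga wins 19–4.
Petrov vs Tanaka: Tanaka wins 19–4.
Petrov vs Singh: Singh wins 19–4.
Petrov vs Rossi: Rossi wins 18–5.
Varga vs Tanaka: Varga wins 14–9.
Varga vs Singh: Varga wins 14–9.
Varga vs Rossi: Varga wins 19–4.
Tanaka vs Singh: Singh wins 14–9.
Tanaka vs Rossi: Tanaka wins 18–5.
Singh vs Rossi: Singh wins 18–5.
Varga beats each rival — Petrov (19–4), Tanaka (14–9), Singh (14–9), Rossi (19–4) — so Varga is the Condorcet winner.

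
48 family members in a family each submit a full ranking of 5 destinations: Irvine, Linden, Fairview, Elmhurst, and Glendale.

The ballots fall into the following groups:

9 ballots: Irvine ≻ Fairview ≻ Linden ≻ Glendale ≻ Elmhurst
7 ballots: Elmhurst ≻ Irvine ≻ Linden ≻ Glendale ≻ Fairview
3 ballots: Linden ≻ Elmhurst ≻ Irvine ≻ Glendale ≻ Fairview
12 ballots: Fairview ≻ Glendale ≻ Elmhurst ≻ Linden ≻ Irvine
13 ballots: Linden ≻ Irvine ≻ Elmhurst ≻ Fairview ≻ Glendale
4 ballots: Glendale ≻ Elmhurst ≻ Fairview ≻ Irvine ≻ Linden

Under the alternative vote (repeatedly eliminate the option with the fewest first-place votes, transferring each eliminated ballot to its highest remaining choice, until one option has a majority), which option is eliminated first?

Glendale

Round 1: Linden 16, Fairview 12, Irvine 9, Elmhurst 7, Glendale 4. Glendale has the fewest and is eliminated.
Round 2: Linden 16, Fairview 12, Elmhurst 11, Irvine 9. Irvine has the fewest and is eliminated.
Round 3: Fairview 21, Linden 16, Elmhurst 11. Elmhurst has the fewest and is eliminated.
Round 4: Fairview 25, Linden 23. Fairview has a majority.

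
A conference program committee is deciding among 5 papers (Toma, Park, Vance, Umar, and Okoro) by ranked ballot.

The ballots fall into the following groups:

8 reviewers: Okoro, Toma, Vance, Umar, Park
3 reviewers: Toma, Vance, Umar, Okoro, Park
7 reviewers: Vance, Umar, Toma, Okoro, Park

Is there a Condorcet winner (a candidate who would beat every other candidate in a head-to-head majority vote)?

Yes

Head-to-head results (18 voters total):
Toma vs Park: Toma wins 18–0.
Toma vs Vance: Toma wins 11–7.
Toma vs Umar: Toma wins 11–7.
Toma vs Okoro: Toma wins 10–8.
Park vs Vance: Vance wins 18–0.
Park vs Umar: Umar wins 18–0.
Park vs Okoro: Okoro wins 18–0.
Vance vs Umar: Vance wins 18–0.
Vance vs Okoro: Vance wins 10–8.
Umar vs Okoro: Umar wins 10–8.
Toma beats each rival — Park (18–0), Vance (11–7), Umar (11–7), Okoro (10–8) — so Toma is the Condorcet winner.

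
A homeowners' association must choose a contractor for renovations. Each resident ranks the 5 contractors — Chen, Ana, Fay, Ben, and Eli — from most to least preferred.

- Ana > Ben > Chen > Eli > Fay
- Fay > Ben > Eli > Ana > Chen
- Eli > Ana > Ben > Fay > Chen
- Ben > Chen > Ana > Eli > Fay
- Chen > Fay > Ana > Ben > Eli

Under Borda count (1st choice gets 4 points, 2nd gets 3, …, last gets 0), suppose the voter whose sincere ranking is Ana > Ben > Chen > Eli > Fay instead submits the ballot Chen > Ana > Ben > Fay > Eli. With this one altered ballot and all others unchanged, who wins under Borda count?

Borda totals with the altered ballot: Chen 11, Ana 11, Fay 9, Ben 12, Eli 7.
The winner is unchanged: still Ben.

Ben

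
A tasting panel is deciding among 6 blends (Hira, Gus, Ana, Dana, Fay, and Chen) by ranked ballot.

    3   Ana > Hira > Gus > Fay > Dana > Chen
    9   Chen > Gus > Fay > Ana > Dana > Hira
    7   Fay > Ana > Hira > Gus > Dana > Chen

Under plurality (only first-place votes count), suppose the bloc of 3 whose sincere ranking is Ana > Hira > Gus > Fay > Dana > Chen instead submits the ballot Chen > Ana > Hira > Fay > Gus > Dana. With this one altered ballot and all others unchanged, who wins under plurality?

Chen

First-place totals with the altered ballot: Hira 0, Gus 0, Ana 0, Dana 0, Fay 7, Chen 12.
The winner is unchanged: still Chen.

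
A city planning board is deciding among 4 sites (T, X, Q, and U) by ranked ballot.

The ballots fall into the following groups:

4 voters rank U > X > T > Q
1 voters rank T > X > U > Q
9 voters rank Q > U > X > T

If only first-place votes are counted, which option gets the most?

Q

First-place vote totals:
  T: 1
  X: 0
  Q: 9
  U: 4
Q has the most first-place votes.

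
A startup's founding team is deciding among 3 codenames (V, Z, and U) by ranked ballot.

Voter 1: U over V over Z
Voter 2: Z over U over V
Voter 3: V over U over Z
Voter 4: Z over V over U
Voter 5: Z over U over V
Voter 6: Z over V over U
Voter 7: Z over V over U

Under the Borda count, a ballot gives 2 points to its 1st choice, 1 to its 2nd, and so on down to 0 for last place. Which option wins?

Borda scores:
  V: 1 + 0 + 2 + 1 + 0 + 1 + 1 = 6
  Z: 0 + 2 + 0 + 2 + 2 + 2 + 2 = 10
  U: 2 + 1 + 1 + 0 + 1 + 0 + 0 = 5
Z has the highest total.

Z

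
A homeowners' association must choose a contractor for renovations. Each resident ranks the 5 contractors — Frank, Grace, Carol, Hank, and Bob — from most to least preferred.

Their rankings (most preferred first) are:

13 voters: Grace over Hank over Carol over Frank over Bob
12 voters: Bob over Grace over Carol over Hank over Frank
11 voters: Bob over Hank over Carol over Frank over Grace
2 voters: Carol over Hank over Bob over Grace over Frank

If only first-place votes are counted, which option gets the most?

First-place vote totals:
  Frank: 0
  Grace: 13
  Carol: 2
  Hank: 0
  Bob: 23
Bob has the most first-place votes.

Bob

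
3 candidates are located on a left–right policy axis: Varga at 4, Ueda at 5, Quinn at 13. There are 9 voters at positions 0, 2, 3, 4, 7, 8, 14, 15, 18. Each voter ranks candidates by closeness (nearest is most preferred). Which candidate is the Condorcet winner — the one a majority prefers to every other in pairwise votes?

With single-peaked preferences on a line, the Condorcet winner is the candidate closest to the median voter.
The median voter (position 7) is closest to Ueda at 5.
Check: Ueda vs Quinn — voters closer to Ueda: 6 of 9.

Ueda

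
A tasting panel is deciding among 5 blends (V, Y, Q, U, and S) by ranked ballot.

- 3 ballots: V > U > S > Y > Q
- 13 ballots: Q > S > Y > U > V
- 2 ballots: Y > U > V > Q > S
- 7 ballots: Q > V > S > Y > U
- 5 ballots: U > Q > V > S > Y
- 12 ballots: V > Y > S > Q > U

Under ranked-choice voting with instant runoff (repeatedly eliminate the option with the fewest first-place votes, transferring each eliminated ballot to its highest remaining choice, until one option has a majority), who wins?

Q

Round 1: Q 20, V 15, U 5, Y 2, S 0. S has the fewest and is eliminated.
Round 2: Q 20, V 15, U 5, Y 2. Y has the fewest and is eliminated.
Round 3: Q 20, V 15, U 7. U has the fewest and is eliminated.
Round 4: Q 25, V 17. Q has a majority.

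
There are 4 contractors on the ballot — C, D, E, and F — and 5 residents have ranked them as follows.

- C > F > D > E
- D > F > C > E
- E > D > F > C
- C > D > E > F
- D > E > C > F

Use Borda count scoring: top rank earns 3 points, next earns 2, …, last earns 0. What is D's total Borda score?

11

Borda scores:
  C: 3 + 1 + 0 + 3 + 1 = 8
  D: 1 + 3 + 2 + 2 + 3 = 11
  E: 0 + 0 + 3 + 1 + 2 = 6
  F: 2 + 2 + 1 + 0 + 0 = 5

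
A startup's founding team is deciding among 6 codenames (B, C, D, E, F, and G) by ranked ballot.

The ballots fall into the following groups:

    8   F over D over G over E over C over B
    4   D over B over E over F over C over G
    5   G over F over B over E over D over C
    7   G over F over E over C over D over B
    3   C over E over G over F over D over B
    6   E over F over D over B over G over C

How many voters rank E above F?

13

Ballots ranking E above F: 4+3+6 = 13.
Ballots ranking F above E: 8+5+7 = 20.
So 13 of 33 voters prefer E to F.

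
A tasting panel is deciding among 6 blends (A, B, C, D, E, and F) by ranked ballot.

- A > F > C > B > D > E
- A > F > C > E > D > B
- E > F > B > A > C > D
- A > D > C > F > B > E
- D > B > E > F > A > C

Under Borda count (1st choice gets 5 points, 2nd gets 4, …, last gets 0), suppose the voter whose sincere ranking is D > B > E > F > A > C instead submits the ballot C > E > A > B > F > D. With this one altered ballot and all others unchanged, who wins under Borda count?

A

Borda totals with the altered ballot: A 20, B 8, C 15, D 6, E 11, F 15.
The winner is unchanged: still A.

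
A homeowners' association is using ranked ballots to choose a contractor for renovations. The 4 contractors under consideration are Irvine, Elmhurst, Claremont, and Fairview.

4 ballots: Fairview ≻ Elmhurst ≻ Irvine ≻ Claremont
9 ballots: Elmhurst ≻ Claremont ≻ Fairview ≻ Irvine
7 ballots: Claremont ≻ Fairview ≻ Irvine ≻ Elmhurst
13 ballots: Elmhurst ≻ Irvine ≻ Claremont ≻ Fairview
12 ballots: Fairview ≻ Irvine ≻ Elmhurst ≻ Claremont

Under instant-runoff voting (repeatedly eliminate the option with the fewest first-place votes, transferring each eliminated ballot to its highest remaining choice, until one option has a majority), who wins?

Fairview

Round 1: Elmhurst 22, Fairview 16, Claremont 7, Irvine 0. Irvine has the fewest and is eliminated.
Round 2: Elmhurst 22, Fairview 16, Claremont 7. Claremont has the fewest and is eliminated.
Round 3: Fairview 23, Elmhurst 22. Fairview has a majority.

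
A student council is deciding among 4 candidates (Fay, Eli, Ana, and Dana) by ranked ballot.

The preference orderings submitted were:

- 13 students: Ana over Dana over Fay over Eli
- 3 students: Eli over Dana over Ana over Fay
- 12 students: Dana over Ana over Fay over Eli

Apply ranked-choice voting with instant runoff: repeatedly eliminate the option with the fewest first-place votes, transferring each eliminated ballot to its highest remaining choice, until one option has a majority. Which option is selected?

Round 1: Ana 13, Dana 12, Eli 3, Fay 0. Fay has the fewest and is eliminated.
Round 2: Ana 13, Dana 12, Eli 3. Eli has the fewest and is eliminated.
Round 3: Dana 15, Ana 13. Dana has a majority.

Dana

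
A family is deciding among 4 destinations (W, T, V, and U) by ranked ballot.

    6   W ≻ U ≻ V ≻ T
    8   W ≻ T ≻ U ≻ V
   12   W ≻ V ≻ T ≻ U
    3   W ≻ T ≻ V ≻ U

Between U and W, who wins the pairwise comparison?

Ballots ranking U above W: 0.
Ballots ranking W above U: 6+8+12+3 = 29.
W wins the head-to-head, 29–0.

W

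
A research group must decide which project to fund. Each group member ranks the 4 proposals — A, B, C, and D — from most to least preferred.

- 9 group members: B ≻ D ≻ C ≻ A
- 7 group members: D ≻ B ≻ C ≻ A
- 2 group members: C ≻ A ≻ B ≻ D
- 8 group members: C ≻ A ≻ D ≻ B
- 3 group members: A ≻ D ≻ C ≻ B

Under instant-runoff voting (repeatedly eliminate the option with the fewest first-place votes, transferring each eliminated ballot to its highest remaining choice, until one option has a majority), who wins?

D

Round 1: C 10, B 9, D 7, A 3. A has the fewest and is eliminated.
Round 2: C 10, D 10, B 9. B has the fewest and is eliminated.
Round 3: D 19, C 10. D has a majority.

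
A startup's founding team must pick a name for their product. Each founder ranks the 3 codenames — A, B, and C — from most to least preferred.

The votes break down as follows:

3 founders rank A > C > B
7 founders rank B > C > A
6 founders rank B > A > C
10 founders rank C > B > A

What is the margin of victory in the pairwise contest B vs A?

Ballots ranking B above A: 7+6+10 = 23.
Ballots ranking A above B: 3.
B wins 23–3, a margin of 20.

20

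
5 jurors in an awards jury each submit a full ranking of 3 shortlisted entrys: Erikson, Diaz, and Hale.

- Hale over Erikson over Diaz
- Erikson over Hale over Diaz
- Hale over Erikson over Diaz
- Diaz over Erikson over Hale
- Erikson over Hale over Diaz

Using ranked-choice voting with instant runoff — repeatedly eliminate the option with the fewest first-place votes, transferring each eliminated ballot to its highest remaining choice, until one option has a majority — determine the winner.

Erikson

Round 1: Erikson 2, Hale 2, Diaz 1. Diaz has the fewest and is eliminated.
Round 2: Erikson 3, Hale 2. Erikson has a majority.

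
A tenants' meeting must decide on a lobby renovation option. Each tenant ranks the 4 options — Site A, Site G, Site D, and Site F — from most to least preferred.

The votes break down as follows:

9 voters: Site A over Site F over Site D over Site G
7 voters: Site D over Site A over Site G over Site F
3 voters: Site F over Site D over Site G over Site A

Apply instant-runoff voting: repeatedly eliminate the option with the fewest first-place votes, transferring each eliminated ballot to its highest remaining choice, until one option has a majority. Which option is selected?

Round 1: Site A 9, Site D 7, Site F 3, Site G 0. Site G has the fewest and is eliminated.
Round 2: Site A 9, Site D 7, Site F 3. Site F has the fewest and is eliminated.
Round 3: Site D 10, Site A 9. Site D has a majority.

Site D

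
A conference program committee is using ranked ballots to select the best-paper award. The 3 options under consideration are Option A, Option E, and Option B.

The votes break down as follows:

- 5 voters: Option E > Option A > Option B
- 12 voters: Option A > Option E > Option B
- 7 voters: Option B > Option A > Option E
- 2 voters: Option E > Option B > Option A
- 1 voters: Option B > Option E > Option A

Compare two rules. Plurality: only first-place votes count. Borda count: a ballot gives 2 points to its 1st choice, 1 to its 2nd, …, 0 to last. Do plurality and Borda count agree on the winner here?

Plurality first-place counts: Option A 12, Option E 7, Option B 8 → Option A.
Borda totals: Option A 36, Option E 27, Option B 18 → Option A.
The two rules agree on Option A.

Yes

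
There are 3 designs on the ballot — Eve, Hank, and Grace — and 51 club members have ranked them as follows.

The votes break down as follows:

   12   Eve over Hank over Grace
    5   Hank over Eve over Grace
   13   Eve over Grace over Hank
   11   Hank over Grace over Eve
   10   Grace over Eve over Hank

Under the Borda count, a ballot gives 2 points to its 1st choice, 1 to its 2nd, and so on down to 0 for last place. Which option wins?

Eve

Borda scores:
  Eve: 12·2 + 5·1 + 13·2 + 11·0 + 10·1 = 65
  Hank: 12·1 + 5·2 + 13·0 + 11·2 + 10·0 = 44
  Grace: 12·0 + 5·0 + 13·1 + 11·1 + 10·2 = 44
Eve has the highest total.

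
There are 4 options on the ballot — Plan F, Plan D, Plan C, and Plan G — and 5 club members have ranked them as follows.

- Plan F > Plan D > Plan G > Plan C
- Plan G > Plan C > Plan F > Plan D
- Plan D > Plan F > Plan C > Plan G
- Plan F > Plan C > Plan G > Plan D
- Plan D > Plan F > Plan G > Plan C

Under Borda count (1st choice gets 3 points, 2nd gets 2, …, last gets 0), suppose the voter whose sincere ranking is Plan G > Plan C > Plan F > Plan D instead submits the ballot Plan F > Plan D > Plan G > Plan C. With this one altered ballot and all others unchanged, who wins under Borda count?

Borda totals with the altered ballot: Plan F 13, Plan D 10, Plan C 3, Plan G 4.
The winner is unchanged: still Plan F.

Plan F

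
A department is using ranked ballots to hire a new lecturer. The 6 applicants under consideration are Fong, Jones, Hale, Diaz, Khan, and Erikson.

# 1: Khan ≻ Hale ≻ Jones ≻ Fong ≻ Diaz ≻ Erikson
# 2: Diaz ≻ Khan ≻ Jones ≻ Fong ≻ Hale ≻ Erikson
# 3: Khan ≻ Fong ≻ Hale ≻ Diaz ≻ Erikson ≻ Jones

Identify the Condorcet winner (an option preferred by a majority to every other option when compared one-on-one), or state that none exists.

Khan

Head-to-head results (3 voters total):
Fong vs Jones: Jones wins 2–1.
Fong vs Hale: Fong wins 2–1.
Fong vs Diaz: Fong wins 2–1.
Fong vs Khan: Khan wins 3–0.
Fong vs Erikson: Fong wins 3–0.
Jones vs Hale: Hale wins 2–1.
Jones vs Diaz: Diaz wins 2–1.
Jones vs Khan: Khan wins 3–0.
Jones vs Erikson: Jones wins 2–1.
Hale vs Diaz: Hale wins 2–1.
Hale vs Khan: Khan wins 3–0.
Hale vs Erikson: Hale wins 3–0.
Diaz vs Khan: Khan wins 2–1.
Diaz vs Erikson: Diaz wins 3–0.
Khan vs Erikson: Khan wins 3–0.
Khan beats each rival — Fong (3–0), Jones (3–0), Hale (3–0), Diaz (2–1), Erikson (3–0) — so Khan is the Condorcet winner.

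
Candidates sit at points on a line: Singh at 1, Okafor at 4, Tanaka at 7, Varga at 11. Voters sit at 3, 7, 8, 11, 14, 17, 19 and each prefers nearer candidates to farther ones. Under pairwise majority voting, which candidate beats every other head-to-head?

With single-peaked preferences on a line, the Condorcet winner is the candidate closest to the median voter.
The median voter (position 11) is closest to Varga at 11.
Check: Varga vs Singh — voters closer to Varga: 6 of 7.

Varga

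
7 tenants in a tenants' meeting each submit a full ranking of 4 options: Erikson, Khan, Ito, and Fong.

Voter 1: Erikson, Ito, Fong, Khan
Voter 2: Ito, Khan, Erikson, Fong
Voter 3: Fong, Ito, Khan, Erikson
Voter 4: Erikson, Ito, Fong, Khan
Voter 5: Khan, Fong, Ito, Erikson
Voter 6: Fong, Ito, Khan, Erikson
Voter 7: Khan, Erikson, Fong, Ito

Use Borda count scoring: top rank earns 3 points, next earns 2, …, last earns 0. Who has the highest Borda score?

Ito

Borda scores:
  Erikson: 3 + 1 + 0 + 3 + 0 + 0 + 2 = 9
  Khan: 0 + 2 + 1 + 0 + 3 + 1 + 3 = 10
  Ito: 2 + 3 + 2 + 2 + 1 + 2 + 0 = 12
  Fong: 1 + 0 + 3 + 1 + 2 + 3 + 1 = 11
Ito has the highest total.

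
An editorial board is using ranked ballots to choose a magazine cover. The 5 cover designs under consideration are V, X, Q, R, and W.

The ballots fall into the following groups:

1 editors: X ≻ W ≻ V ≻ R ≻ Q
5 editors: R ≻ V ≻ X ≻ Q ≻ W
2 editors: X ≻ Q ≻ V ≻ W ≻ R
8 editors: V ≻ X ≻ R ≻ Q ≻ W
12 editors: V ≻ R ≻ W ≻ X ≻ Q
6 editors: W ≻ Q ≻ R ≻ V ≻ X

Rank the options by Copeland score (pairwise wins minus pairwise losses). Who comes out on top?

V

Pairwise results:
  V vs X: V wins 31–3.
  V vs Q: V wins 26–8.
  V vs R: V wins 23–11.
  V vs W: V wins 27–7.
  X vs Q: X wins 28–6.
  X vs R: R wins 23–11.
  X vs W: W wins 18–16.
  Q vs R: R wins 26–8.
  Q vs W: W wins 19–15.
  R vs W: R wins 25–9.
Copeland scores (wins − losses):
  V: 4 − 0 = 4
  X: 1 − 3 = -2
  Q: 0 − 4 = -4
  R: 3 − 1 = 2
  W: 2 − 2 = 0
V has the best Copeland score.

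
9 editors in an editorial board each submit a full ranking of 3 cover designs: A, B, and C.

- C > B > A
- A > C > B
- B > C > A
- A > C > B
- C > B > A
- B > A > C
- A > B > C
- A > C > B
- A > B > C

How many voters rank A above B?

5

Ballots ranking A above B: 5.
Ballots ranking B above A: 4.
So 5 of 9 voters prefer A to B.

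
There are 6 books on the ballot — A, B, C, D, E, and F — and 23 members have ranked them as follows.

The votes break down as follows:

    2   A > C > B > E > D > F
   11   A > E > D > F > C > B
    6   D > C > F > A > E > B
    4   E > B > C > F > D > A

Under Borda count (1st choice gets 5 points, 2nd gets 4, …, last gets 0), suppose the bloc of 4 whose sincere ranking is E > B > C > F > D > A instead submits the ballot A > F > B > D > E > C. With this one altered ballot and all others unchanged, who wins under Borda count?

Borda totals with the altered ballot: A 97, B 18, C 43, D 73, E 58, F 56.
The winner is unchanged: still A.

A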